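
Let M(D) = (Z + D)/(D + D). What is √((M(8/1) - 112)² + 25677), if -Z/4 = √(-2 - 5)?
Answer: √(609741 + 892*I*√7)/4 ≈ 195.22 + 0.37779*I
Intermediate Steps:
Z = -4*I*√7 (Z = -4*√(-2 - 5) = -4*I*√7 ≈ -10.583*I)
M(D) = (D - 4*I*√7)/(2*D) (M(D) = (-4*I*√7 + D)/(D + D) = (D - 4*I*√7)/((2*D)) = (D - 4*I*√7)*(1/(2*D)) = (D - 4*I*√7)/(2*D))
√((M(8/1) - 112)² + 25677) = √(((8/1 - 4*I*√7)/(2*((8/1))) - 112)² + 25677) = √(((8*1 - 4*I*√7)/(2*((8*1))) - 112)² + 25677) = √(((½)*(8 - 4*I*√7)/8 - 112)² + 25677) = √(((½)*(⅛)*(8 - 4*I*√7) - 112)² + 25677) = √(((½ - I*√7/4) - 112)² + 25677) = √((-223/2 - I*√7/4)² + 25677) = √(25677 + (-223/2 - I*√7/4)²)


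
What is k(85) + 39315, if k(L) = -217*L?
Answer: 20870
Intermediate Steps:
k(85) + 39315 = -217*85 + 39315 = -18445 + 39315 = 20870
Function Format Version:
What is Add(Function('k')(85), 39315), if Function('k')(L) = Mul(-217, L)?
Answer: 20870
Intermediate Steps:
Add(Function('k')(85), 39315) = Add(Mul(-217, 85), 39315) = Add(-18445, 39315) = 20870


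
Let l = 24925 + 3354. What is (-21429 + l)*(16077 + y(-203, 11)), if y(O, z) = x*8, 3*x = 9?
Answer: 110291850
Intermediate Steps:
x = 3 (x = (1/3)*9 = 3)
y(O, z) = 24 (y(O, z) = 3*8 = 24)
l = 28279
(-21429 + l)*(16077 + y(-203, 11)) = (-21429 + 28279)*(16077 + 24) = 6850*16101 = 110291850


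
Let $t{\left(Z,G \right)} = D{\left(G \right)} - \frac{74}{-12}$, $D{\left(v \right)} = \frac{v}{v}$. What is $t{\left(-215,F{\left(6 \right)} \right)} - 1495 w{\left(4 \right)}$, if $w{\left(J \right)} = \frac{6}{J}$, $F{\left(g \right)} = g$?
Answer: $- \frac{6706}{3} \approx -2235.3$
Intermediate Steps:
$D{\left(v \right)} = 1$
$t{\left(Z,G \right)} = \frac{43}{6}$ ($t{\left(Z,G \right)} = 1 - \frac{74}{-12} = 1 - - \frac{37}{6} = 1 + \frac{37}{6} = \frac{43}{6}$)
$t{\left(-215,F{\left(6 \right)} \right)} - 1495 w{\left(4 \right)} = \frac{43}{6} - 1495 \cdot \frac{6}{4} = \frac{43}{6} - 1495 \cdot 6 \cdot \frac{1}{4} = \frac{43}{6} - \frac{4485}{2} = - \frac{6706}{3}$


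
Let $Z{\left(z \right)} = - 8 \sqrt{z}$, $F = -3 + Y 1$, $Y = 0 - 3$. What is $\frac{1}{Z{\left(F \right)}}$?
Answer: $\frac{i \sqrt{6}}{48} \approx 0.051031 i$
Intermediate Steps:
$Y = -3$ ($Y = 0 - 3 = -3$)
$F = -6$ ($F = -3 - 3 = -6$)
$\frac{1}{Z{\left(F \right)}} = \frac{1}{\left(-8\right) \sqrt{-6}} = \frac{1}{\left(-8\right) i \sqrt{6}} = \frac{i \sqrt{6}}{48}$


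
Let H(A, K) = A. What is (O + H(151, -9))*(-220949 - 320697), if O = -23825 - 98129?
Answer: 65974107738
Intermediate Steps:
O = -121954
(O + H(151, -9))*(-220949 - 320697) = (-121954 + 151)*(-220949 - 320697) = -121803*(-541646) = 65974107738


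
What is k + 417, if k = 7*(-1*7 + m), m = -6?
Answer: 326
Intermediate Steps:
k = -91 (k = 7*(-1*7 - 6) = 7*(-7 - 6) = 7*(-13) = -91)
k + 417 = -91 + 417 = 326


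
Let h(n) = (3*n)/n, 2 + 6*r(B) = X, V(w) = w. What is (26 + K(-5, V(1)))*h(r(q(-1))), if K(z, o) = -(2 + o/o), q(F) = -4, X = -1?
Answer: 69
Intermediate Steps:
K(z, o) = -3 (K(z, o) = -(2 + 1) = -1*3 = -3)
r(B) = -½ (r(B) = -⅓ + (⅙)*(-1) = -⅓ - ⅙ = -½)
h(n) = 3
(26 + K(-5, V(1)))*h(r(q(-1))) = (26 - 3)*3 = 23*3 = 69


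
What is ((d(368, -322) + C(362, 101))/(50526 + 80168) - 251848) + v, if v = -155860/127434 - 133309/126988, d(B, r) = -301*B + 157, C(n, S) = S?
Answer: -133164217428244981727/528741814895412 ≈ -2.5185e+5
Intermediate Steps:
d(B, r) = 157 - 301*B
v = -18390224393/8091294396 (v = -155860*1/127434 - 133309*1/126988 = -77930/63717 - 133309/126988 = -18390224393/8091294396 ≈ -2.2728)
((d(368, -322) + C(362, 101))/(50526 + 80168) - 251848) + v = (((157 - 301*368) + 101)/(50526 + 80168) - 251848) - 18390224393/8091294396 = (((157 - 110768) + 101)/130694 - 251848) - 18390224393/8091294396 = ((-110611 + 101)*(1/130694) - 251848) - 18390224393/8091294396 = (-110510*1/130694 - 251848) - 18390224393/8091294396 = (-55255/65347 - 251848) - 18390224393/8091294396 = -16457566511/65347 - 18390224393/8091294396 = -133164217428244981727/528741814895412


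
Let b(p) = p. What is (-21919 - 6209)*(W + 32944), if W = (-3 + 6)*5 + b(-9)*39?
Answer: -917197824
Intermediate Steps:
W = -336 (W = (-3 + 6)*5 - 9*39 = 3*5 - 351 = 15 - 351 = -336)
(-21919 - 6209)*(W + 32944) = (-21919 - 6209)*(-336 + 32944) = -28128*32608 = -917197824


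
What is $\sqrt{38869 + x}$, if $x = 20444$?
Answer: $\sqrt{59313} \approx 243.54$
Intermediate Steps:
$\sqrt{38869 + x} = \sqrt{38869 + 20444} = \sqrt{59313}$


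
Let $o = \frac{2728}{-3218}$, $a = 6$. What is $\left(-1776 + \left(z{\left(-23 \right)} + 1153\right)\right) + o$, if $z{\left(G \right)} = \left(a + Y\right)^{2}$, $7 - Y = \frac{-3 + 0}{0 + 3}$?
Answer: $- \frac{688407}{1609} \approx -427.85$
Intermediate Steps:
$Y = 8$ ($Y = 7 - \frac{-3 + 0}{0 + 3} = 7 - - \frac{3}{3} = 7 - \left(-3\right) \frac{1}{3} = 7 - -1 = 7 + 1 = 8$)
$z{\left(G \right)} = 196$ ($z{\left(G \right)} = \left(6 + 8\right)^{2} = 14^{2} = 196$)
$o = - \frac{1364}{1609}$ ($o = 2728 \left(- \frac{1}{3218}\right) = - \frac{1364}{1609} \approx -0.84773$)
$\left(-1776 + \left(z{\left(-23 \right)} + 1153\right)\right) + o = \left(-1776 + \left(196 + 1153\right)\right) - \frac{1364}{1609} = \left(-1776 + 1349\right) - \frac{1364}{1609} = -427 - \frac{1364}{1609} = - \frac{688407}{1609}$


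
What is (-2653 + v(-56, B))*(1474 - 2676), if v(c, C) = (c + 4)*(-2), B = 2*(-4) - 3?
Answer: 3063898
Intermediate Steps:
B = -11 (B = -8 - 3 = -11)
v(c, C) = -8 - 2*c (v(c, C) = (4 + c)*(-2) = -8 - 2*c)
(-2653 + v(-56, B))*(1474 - 2676) = (-2653 + (-8 - 2*(-56)))*(1474 - 2676) = (-2653 + (-8 + 112))*(-1202) = (-2653 + 104)*(-1202) = -2549*(-1202) = 3063898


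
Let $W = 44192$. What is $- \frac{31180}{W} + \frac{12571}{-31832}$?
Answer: $- \frac{6047107}{5494999} \approx -1.1005$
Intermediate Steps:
$- \frac{31180}{W} + \frac{12571}{-31832} = - \frac{31180}{44192} + \frac{12571}{-31832} = \left(-31180\right) \frac{1}{44192} + 12571 \left(- \frac{1}{31832}\right) = - \frac{7795}{11048} - \frac{12571}{31832} = - \frac{6047107}{5494999}$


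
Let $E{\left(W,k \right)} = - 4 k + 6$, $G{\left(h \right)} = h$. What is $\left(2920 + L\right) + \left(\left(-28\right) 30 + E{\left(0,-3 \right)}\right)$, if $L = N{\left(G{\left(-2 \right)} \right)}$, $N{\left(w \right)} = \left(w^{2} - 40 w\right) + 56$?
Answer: $2238$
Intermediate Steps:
$E{\left(W,k \right)} = 6 - 4 k$
$N{\left(w \right)} = 56 + w^{2} - 40 w$
$L = 140$ ($L = 56 + \left(-2\right)^{2} - -80 = 56 + 4 + 80 = 140$)
$\left(2920 + L\right) + \left(\left(-28\right) 30 + E{\left(0,-3 \right)}\right) = \left(2920 + 140\right) + \left(\left(-28\right) 30 + \left(6 - -12\right)\right) = 3060 + \left(-840 + \left(6 + 12\right)\right) = 3060 + \left(-840 + 18\right) = 3060 - 822 = 2238$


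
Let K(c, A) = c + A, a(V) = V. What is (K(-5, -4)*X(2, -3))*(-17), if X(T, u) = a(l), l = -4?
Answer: -612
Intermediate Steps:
X(T, u) = -4
K(c, A) = A + c
(K(-5, -4)*X(2, -3))*(-17) = ((-4 - 5)*(-4))*(-17) = -9*(-4)*(-17) = 36*(-17) = -612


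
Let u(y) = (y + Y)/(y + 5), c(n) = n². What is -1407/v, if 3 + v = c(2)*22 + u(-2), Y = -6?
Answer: -4221/247 ≈ -17.089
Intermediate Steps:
u(y) = (-6 + y)/(5 + y) (u(y) = (y - 6)/(y + 5) = (-6 + y)/(5 + y))
v = 247/3 (v = -3 + (2²*22 + (-6 - 2)/(5 - 2)) = -3 + (4*22 - 8/3) = -3 + (88 + (⅓)*(-8)) = -3 + (88 - 8/3) = -3 + 256/3 = 247/3 ≈ 82.333)
-1407/v = -1407/247/3 = -1407*3/247 = -4221/247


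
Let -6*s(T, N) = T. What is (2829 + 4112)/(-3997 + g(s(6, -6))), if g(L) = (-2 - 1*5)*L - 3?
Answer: -631/363 ≈ -1.7383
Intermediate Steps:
s(T, N) = -T/6
g(L) = -3 - 7*L (g(L) = (-2 - 5)*L - 3 = -7*L - 3 = -3 - 7*L)
(2829 + 4112)/(-3997 + g(s(6, -6))) = (2829 + 4112)/(-3997 + (-3 - (-7)*6/6)) = 6941/(-3997 + (-3 - 7*(-1))) = 6941/(-3997 + (-3 + 7)) = 6941/(-3997 + 4) = 6941/(-3993) = 6941*(-1/3993) = -631/363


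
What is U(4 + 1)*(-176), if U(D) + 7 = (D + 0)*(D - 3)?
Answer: -528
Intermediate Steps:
U(D) = -7 + D*(-3 + D) (U(D) = -7 + (D + 0)*(D - 3) = -7 + D*(-3 + D))
U(4 + 1)*(-176) = (-7 + (4 + 1)² - 3*(4 + 1))*(-176) = (-7 + 5² - 3*5)*(-176) = (-7 + 25 - 15)*(-176) = 3*(-176) = -528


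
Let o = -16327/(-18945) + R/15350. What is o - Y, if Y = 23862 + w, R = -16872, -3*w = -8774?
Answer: -778978571059/29080575 ≈ -26787.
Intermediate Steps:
w = 8774/3 (w = -⅓*(-8774) = 8774/3 ≈ 2924.7)
o = -6902059/29080575 (o = -16327/(-18945) - 16872/15350 = -16327*(-1/18945) - 16872*1/15350 = 16327/18945 - 8436/7675 = -6902059/29080575 ≈ -0.23734)
Y = 80360/3 (Y = 23862 + 8774/3 = 80360/3 ≈ 26787.)
o - Y = -6902059/29080575 - 1*80360/3 = -6902059/29080575 - 80360/3 = -778978571059/29080575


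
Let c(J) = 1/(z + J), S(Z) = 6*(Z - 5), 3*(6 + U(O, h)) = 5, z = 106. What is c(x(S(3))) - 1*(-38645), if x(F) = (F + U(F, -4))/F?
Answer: 149362961/3865 ≈ 38645.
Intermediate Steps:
U(O, h) = -13/3 (U(O, h) = -6 + (⅓)*5 = -6 + 5/3 = -13/3)
S(Z) = -30 + 6*Z (S(Z) = 6*(-5 + Z) = -30 + 6*Z)
x(F) = (-13/3 + F)/F (x(F) = (F - 13/3)/F = (-13/3 + F)/F)
c(J) = 1/(106 + J)
c(x(S(3))) - 1*(-38645) = 1/(106 + (-13/3 + (-30 + 6*3))/(-30 + 6*3)) - 1*(-38645) = 1/(106 + (-13/3 + (-30 + 18))/(-30 + 18)) + 38645 = 1/(106 + (-13/3 - 12)/(-12)) + 38645 = 1/(106 - 1/12*(-49/3)) + 38645 = 1/(106 + 49/36) + 38645 = 1/(3865/36) + 38645 = 36/3865 + 38645 = 149362961/3865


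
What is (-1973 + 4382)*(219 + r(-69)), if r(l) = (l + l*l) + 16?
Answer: 11869143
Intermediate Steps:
r(l) = 16 + l + l**2 (r(l) = (l + l**2) + 16 = 16 + l + l**2)
(-1973 + 4382)*(219 + r(-69)) = (-1973 + 4382)*(219 + (16 - 69 + (-69)**2)) = 2409*(219 + (16 - 69 + 4761)) = 2409*(219 + 4708) = 2409*4927 = 11869143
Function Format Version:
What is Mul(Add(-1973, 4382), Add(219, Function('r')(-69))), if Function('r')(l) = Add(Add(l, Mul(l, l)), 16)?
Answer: 11869143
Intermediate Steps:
Function('r')(l) = Add(16, l, Pow(l, 2)) (Function('r')(l) = Add(Add(l, Pow(l, 2)), 16) = Add(16, l, Pow(l, 2)))
Mul(Add(-1973, 4382), Add(219, Function('r')(-69))) = Mul(Add(-1973, 4382), Add(219, Add(16, -69, Pow(-69, 2)))) = Mul(2409, Add(219, Add(16, -69, 4761))) = Mul(2409, Add(219, 4708)) = Mul(2409, 4927) = 11869143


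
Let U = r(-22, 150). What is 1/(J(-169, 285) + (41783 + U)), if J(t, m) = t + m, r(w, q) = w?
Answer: 1/41877 ≈ 2.3879e-5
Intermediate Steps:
J(t, m) = m + t
U = -22
1/(J(-169, 285) + (41783 + U)) = 1/((285 - 169) + (41783 - 22)) = 1/(116 + 41761) = 1/41877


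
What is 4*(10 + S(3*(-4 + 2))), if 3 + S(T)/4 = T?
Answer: -104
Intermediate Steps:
S(T) = -12 + 4*T
4*(10 + S(3*(-4 + 2))) = 4*(10 + (-12 + 4*(3*(-4 + 2)))) = 4*(10 + (-12 + 4*(3*(-2)))) = 4*(10 + (-12 + 4*(-6))) = 4*(10 + (-12 - 24)) = 4*(10 - 36) = 4*(-26) = -104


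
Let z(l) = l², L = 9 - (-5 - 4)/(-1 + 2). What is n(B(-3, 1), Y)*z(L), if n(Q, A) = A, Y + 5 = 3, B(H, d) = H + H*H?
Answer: -648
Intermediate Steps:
B(H, d) = H + H²
Y = -2 (Y = -5 + 3 = -2)
L = 18 (L = 9 - (-9)/1 = 9 - (-9) = 9 - 1*(-9) = 9 + 9 = 18)
n(B(-3, 1), Y)*z(L) = -2*18² = -2*324 = -648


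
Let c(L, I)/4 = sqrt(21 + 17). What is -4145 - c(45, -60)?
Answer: -4145 - 4*sqrt(38) ≈ -4169.7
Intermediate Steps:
c(L, I) = 4*sqrt(38) (c(L, I) = 4*sqrt(21 + 17) = 4*sqrt(38))
-4145 - c(45, -60) = -4145 - 4*sqrt(38)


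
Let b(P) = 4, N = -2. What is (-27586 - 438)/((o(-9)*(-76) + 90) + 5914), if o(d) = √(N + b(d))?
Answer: -553474/118541 - 7006*√2/118541 ≈ -4.7526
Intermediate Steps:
o(d) = √2 (o(d) = √(-2 + 4) = √2)
(-27586 - 438)/((o(-9)*(-76) + 90) + 5914) = (-27586 - 438)/((√2*(-76) + 90) + 5914) = -28024/((-76*√2 + 90) + 5914) = -28024/((90 - 76*√2) + 5914) = -28024/(6004 - 76*√2)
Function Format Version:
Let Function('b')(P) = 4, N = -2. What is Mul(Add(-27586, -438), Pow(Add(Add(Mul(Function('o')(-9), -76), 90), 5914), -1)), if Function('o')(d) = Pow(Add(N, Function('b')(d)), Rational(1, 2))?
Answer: Add(Rational(-553474, 118541), Mul(Rational(-7006, 118541), Pow(2, Rational(1, 2)))) ≈ -4.7526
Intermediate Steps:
Function('o')(d) = Pow(2, Rational(1, 2)) (Function('o')(d) = Pow(Add(-2, 4), Rational(1, 2)) = Pow(2, Rational(1, 2)))
Mul(Add(-27586, -438), Pow(Add(Add(Mul(Function('o')(-9), -76), 90), 5914), -1)) = Mul(Add(-27586, -438), Pow(Add(Add(Mul(Pow(2, Rational(1, 2)), -76), 90), 5914), -1)) = Mul(-28024, Pow(Add(Add(Mul(-76, Pow(2, Rational(1, 2))), 90), 5914), -1)) = Mul(-28024, Pow(Add(Add(90, Mul(-76, Pow(2, Rational(1, 2)))), 5914), -1)) = Mul(-28024, Pow(Add(6004, Mul(-76, Pow(2, Rational(1, 2)))), -1))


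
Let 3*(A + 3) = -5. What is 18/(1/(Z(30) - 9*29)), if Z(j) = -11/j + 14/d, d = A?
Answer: -23793/5 ≈ -4758.6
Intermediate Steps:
A = -14/3 (A = -3 + (⅓)*(-5) = -3 - 5/3 = -14/3 ≈ -4.6667)
d = -14/3 ≈ -4.6667
Z(j) = -3 - 11/j (Z(j) = -11/j + 14/(-14/3) = -11/j + 14*(-3/14) = -11/j - 3 = -3 - 11/j)
18/(1/(Z(30) - 9*29)) = 18/(1/((-3 - 11/30) - 9*29)) = 18/(1/((-3 - 11*1/30) - 261)) = 18/(1/((-3 - 11/30) - 261)) = 18/(1/(-101/30 - 261)) = 18/(1/(-7931/30)) = 18/(-30/7931) = 18*(-7931/30) = -23793/5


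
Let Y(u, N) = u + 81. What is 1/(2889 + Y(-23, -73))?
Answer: 1/2947 ≈ 0.00033933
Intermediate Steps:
Y(u, N) = 81 + u
1/(2889 + Y(-23, -73)) = 1/(2889 + (81 - 23)) = 1/(2889 + 58) = 1/2947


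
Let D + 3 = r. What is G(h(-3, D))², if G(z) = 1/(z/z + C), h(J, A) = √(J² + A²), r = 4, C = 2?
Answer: ⅑ ≈ 0.11111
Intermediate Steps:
D = 1 (D = -3 + 4 = 1)
h(J, A) = √(A² + J²)
G(z) = ⅓ (G(z) = 1/(z/z + 2) = 1/(1 + 2) = 1/3 = ⅓)
G(h(-3, D))² = (⅓)² = ⅑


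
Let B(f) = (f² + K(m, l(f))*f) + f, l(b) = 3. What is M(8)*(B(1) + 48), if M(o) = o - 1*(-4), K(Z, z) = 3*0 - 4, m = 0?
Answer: 552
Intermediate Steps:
K(Z, z) = -4 (K(Z, z) = 0 - 4 = -4)
M(o) = 4 + o (M(o) = o + 4 = 4 + o)
B(f) = f² - 3*f (B(f) = (f² - 4*f) + f = f² - 3*f)
M(8)*(B(1) + 48) = (4 + 8)*(1*(-3 + 1) + 48) = 12*(1*(-2) + 48) = 12*(-2 + 48) = 12*46 = 552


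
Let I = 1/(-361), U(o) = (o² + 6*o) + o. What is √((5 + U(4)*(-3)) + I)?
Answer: 2*I*√11462/19 ≈ 11.27*I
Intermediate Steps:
U(o) = o² + 7*o
I = -1/361 ≈ -0.0027701
√((5 + U(4)*(-3)) + I) = √((5 + (4*(7 + 4))*(-3)) - 1/361) = √((5 + (4*11)*(-3)) - 1/361) = √((5 + 44*(-3)) - 1/361) = √((5 - 132) - 1/361) = √(-127 - 1/361) = √(-45848/361) = 2*I*√11462/19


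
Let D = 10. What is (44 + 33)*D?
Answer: 770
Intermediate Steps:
(44 + 33)*D = (44 + 33)*10 = 77*10 = 770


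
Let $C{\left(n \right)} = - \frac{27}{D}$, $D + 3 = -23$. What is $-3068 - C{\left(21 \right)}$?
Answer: $- \frac{79795}{26} \approx -3069.0$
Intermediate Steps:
$D = -26$ ($D = -3 - 23 = -26$)
$C{\left(n \right)} = \frac{27}{26}$ ($C{\left(n \right)} = - \frac{27}{-26} = \left(-27\right) \left(- \frac{1}{26}\right) = \frac{27}{26}$)
$-3068 - C{\left(21 \right)} = -3068 - \frac{27}{26} = - \frac{79795}{26}$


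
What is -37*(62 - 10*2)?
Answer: -1554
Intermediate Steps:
-37*(62 - 10*2) = -37*(62 - 20) = -37*42 = -1554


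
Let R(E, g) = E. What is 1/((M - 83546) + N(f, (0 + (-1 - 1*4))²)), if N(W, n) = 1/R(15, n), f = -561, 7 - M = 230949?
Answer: -15/4717319 ≈ -3.1798e-6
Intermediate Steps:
M = -230942 (M = 7 - 1*230949 = 7 - 230949 = -230942)
N(W, n) = 1/15
1/((M - 83546) + N(f, (0 + (-1 - 1*4))²)) = 1/((-230942 - 83546) + 1/15) = 1/(-314488 + 1/15) = 1/(-4717319/15) = -15/4717319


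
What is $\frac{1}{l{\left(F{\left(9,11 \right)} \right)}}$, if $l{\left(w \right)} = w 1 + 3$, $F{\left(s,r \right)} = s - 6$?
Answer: $\frac{1}{6} \approx 0.16667$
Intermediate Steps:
$F{\left(s,r \right)} = -6 + s$
$l{\left(w \right)} = 3 + w$ ($l{\left(w \right)} = w + 3 = 3 + w$)
$\frac{1}{l{\left(F{\left(9,11 \right)} \right)}} = \frac{1}{3 + \left(-6 + 9\right)} = \frac{1}{3 + 3} = \frac{1}{6}$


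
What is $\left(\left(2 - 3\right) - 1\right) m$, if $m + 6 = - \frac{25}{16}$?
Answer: $\frac{121}{8} \approx 15.125$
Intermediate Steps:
$m = - \frac{121}{16}$ ($m = -6 - \frac{25}{16} = - \frac{121}{16} \approx -7.5625$)
$\left(\left(2 - 3\right) - 1\right) m = \left(\left(2 - 3\right) - 1\right) \left(- \frac{121}{16}\right) = \left(-1 - 1\right) \left(- \frac{121}{16}\right) = \left(-2\right) \left(- \frac{121}{16}\right) = \frac{121}{8}$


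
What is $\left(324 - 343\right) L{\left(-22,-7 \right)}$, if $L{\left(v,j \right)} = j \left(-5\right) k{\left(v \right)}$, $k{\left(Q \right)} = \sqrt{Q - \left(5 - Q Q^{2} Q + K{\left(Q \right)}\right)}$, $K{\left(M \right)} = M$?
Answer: $- 665 \sqrt{234251} \approx -3.2186 \cdot 10^{5}$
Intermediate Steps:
$k{\left(Q \right)} = \sqrt{-5 + Q^{4}}$ ($k{\left(Q \right)} = \sqrt{Q - \left(5 + Q - Q Q^{2} Q\right)} = \sqrt{Q - \left(5 + Q - Q^{3} Q\right)} = \sqrt{Q - \left(5 + Q - Q^{4}\right)} = \sqrt{-5 + Q^{4}}$)
$L{\left(v,j \right)} = - 5 j \sqrt{-5 + v^{4}}$ ($L{\left(v,j \right)} = j \left(-5\right) \sqrt{-5 + v^{4}} = - 5 j \sqrt{-5 + v^{4}}$)
$\left(324 - 343\right) L{\left(-22,-7 \right)} = \left(324 - 343\right) \left(\left(-5\right) \left(-7\right) \sqrt{-5 + \left(-22\right)^{4}}\right) = - 19 \left(\left(-5\right) \left(-7\right) \sqrt{-5 + 234256}\right) = - 19 \left(\left(-5\right) \left(-7\right) \sqrt{234251}\right) = - 19 \cdot 35 \sqrt{234251} = - 665 \sqrt{234251}$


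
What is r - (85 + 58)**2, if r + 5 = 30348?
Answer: 9894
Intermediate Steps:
r = 30343 (r = -5 + 30348 = 30343)
r - (85 + 58)**2 = 30343 - (85 + 58)**2 = 30343 - 1*143**2 = 30343 - 1*20449 = 30343 - 20449 = 9894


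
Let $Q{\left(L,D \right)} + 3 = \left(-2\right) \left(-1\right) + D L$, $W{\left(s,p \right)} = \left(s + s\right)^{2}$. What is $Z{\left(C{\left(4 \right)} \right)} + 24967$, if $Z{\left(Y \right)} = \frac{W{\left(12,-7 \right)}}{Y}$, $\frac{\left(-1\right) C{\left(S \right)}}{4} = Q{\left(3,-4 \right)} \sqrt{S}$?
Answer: $\frac{324643}{13} \approx 24973.0$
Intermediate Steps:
$W{\left(s,p \right)} = 4 s^{2}$ ($W{\left(s,p \right)} = \left(2 s\right)^{2} = 4 s^{2}$)
$Q{\left(L,D \right)} = -1 + D L$ ($Q{\left(L,D \right)} = -3 + \left(\left(-2\right) \left(-1\right) + D L\right) = -3 + \left(2 + D L\right) = -1 + D L$)
$C{\left(S \right)} = 52 \sqrt{S}$ ($C{\left(S \right)} = - 4 \left(-1 - 12\right) \sqrt{S} = - 4 \left(- 13 \sqrt{S}\right) = 52 \sqrt{S}$)
$Z{\left(Y \right)} = \frac{576}{Y}$ ($Z{\left(Y \right)} = \frac{4 \cdot 12^{2}}{Y} = \frac{4 \cdot 144}{Y} = \frac{576}{Y}$)
$Z{\left(C{\left(4 \right)} \right)} + 24967 = \frac{576}{52 \sqrt{4}} + 24967 = \frac{576}{52 \cdot 2} + 24967 = \frac{576}{104} + 24967 = 576 \cdot \frac{1}{104} + 24967 = \frac{72}{13} + 24967 = \frac{324643}{13}$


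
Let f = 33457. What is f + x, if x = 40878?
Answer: 74335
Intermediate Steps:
f + x = 33457 + 40878 = 74335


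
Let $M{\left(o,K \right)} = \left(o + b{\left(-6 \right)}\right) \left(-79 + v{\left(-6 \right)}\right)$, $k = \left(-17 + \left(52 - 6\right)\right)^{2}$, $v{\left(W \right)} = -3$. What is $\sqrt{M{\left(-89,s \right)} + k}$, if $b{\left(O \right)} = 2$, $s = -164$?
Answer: $5 \sqrt{319} \approx 89.303$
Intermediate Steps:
$k = 841$ ($k = \left(-17 + 46\right)^{2} = 29^{2} = 841$)
$M{\left(o,K \right)} = -164 - 82 o$ ($M{\left(o,K \right)} = \left(o + 2\right) \left(-79 - 3\right) = \left(2 + o\right) \left(-82\right) = -164 - 82 o$)
$\sqrt{M{\left(-89,s \right)} + k} = \sqrt{\left(-164 - -7298\right) + 841} = \sqrt{\left(-164 + 7298\right) + 841} = \sqrt{7134 + 841} = \sqrt{7975} = 5 \sqrt{319}$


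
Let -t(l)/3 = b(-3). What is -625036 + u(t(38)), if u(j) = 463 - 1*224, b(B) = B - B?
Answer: -624797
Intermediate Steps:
b(B) = 0
t(l) = 0 (t(l) = -3*0 = 0)
u(j) = 239 (u(j) = 463 - 224 = 239)
-625036 + u(t(38)) = -625036 + 239 = -624797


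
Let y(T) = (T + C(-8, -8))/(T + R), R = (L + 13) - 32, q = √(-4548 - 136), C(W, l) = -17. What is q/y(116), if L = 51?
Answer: 296*I*√1171/99 ≈ 102.31*I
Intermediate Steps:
q = 2*I*√1171 (q = √(-4684) = 2*I*√1171 ≈ 68.44*I)
R = 32 (R = (51 + 13) - 32 = 64 - 32 = 32)
y(T) = (-17 + T)/(32 + T) (y(T) = (T - 17)/(T + 32) = (-17 + T)/(32 + T))
q/y(116) = (2*I*√1171)/(((-17 + 116)/(32 + 116))) = (2*I*√1171)/((99/148)) = (2*I*√1171)/(((1/148)*99)) = (2*I*√1171)/(99/148) = (2*I*√1171)*(148/99) = 296*I*√1171/99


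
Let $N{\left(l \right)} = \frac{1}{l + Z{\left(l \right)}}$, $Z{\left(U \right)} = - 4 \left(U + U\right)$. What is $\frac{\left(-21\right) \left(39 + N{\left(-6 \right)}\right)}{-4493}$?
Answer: $\frac{1639}{8986} \approx 0.18239$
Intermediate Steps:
$Z{\left(U \right)} = - 8 U$ ($Z{\left(U \right)} = - 4 \cdot 2 U = - 8 U$)
$N{\left(l \right)} = - \frac{1}{7 l}$ ($N{\left(l \right)} = \frac{1}{l - 8 l} = \frac{1}{\left(-7\right) l} = - \frac{1}{7 l}$)
$\frac{\left(-21\right) \left(39 + N{\left(-6 \right)}\right)}{-4493} = \frac{\left(-21\right) \left(39 - \frac{1}{7 \left(-6\right)}\right)}{-4493} = - 21 \left(39 - - \frac{1}{42}\right) \left(- \frac{1}{4493}\right) = - 21 \left(39 + \frac{1}{42}\right) \left(- \frac{1}{4493}\right) = \left(-21\right) \frac{1639}{42} \left(- \frac{1}{4493}\right) = \left(- \frac{1639}{2}\right) \left(- \frac{1}{4493}\right) = \frac{1639}{8986}$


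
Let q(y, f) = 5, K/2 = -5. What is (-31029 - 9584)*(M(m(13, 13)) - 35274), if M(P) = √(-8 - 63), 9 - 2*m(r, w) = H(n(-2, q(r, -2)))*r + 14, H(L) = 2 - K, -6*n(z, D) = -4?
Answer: 1432582962 - 40613*I*√71 ≈ 1.4326e+9 - 3.4221e+5*I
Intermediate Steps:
K = -10 (K = 2*(-5) = -10)
n(z, D) = ⅔ (n(z, D) = -⅙*(-4) = ⅔)
H(L) = 12 (H(L) = 2 - 1*(-10) = 2 + 10 = 12)
m(r, w) = -5/2 - 6*r (m(r, w) = 9/2 - (12*r + 14)/2 = 9/2 - (14 + 12*r)/2 = 9/2 + (-7 - 6*r) = -5/2 - 6*r)
M(P) = I*√71 (M(P) = √(-71) = I*√71)
(-31029 - 9584)*(M(m(13, 13)) - 35274) = (-31029 - 9584)*(I*√71 - 35274) = -40613*(-35274 + I*√71) = 1432582962 - 40613*I*√71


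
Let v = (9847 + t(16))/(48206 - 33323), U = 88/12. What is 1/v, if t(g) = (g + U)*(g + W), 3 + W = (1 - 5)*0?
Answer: 44649/30451 ≈ 1.4663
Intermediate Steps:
W = -3 (W = -3 + (1 - 5)*0 = -3 - 4*0 = -3 + 0 = -3)
U = 22/3 (U = 88*(1/12) = 22/3 ≈ 7.3333)
t(g) = (-3 + g)*(22/3 + g) (t(g) = (g + 22/3)*(g - 3) = (22/3 + g)*(-3 + g) = (-3 + g)*(22/3 + g))
v = 30451/44649 (v = (9847 + (-22 + 16² + (13/3)*16))/(48206 - 33323) = (9847 + (-22 + 256 + 208/3))/14883 = (9847 + 910/3)*(1/14883) = (30451/3)*(1/14883) = 30451/44649 ≈ 0.68201)
1/v = 1/(30451/44649) = 44649/30451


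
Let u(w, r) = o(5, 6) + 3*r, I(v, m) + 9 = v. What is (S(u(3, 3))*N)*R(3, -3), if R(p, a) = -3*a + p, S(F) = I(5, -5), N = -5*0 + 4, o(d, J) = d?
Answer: -192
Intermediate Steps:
I(v, m) = -9 + v
u(w, r) = 5 + 3*r
N = 4 (N = 0 + 4 = 4)
S(F) = -4 (S(F) = -9 + 5 = -4)
R(p, a) = p - 3*a
(S(u(3, 3))*N)*R(3, -3) = (-4*4)*(3 - 3*(-3)) = -16*(3 + 9) = -16*12 = -192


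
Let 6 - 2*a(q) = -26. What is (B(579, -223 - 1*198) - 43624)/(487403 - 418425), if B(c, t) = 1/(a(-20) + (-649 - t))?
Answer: -9248289/14623336 ≈ -0.63243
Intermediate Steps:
a(q) = 16 (a(q) = 3 - ½*(-26) = 3 + 13 = 16)
B(c, t) = 1/(-633 - t) (B(c, t) = 1/(16 + (-649 - t)) = 1/(-633 - t))
(B(579, -223 - 1*198) - 43624)/(487403 - 418425) = (-1/(633 + (-223 - 1*198)) - 43624)/(487403 - 418425) = (-1/(633 + (-223 - 198)) - 43624)/68978 = (-1/(633 - 421) - 43624)*(1/68978) = (-1/212 - 43624)*(1/68978) = -9248289/212*1/68978 = -9248289/14623336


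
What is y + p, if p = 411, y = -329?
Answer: 82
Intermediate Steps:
y + p = -329 + 411 = 82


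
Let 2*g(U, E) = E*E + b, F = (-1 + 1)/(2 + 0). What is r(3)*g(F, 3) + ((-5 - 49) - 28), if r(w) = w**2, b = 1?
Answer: -37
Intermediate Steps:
F = 0 (F = 0/2 = 0*(1/2) = 0)
g(U, E) = 1/2 + E**2/2 (g(U, E) = (E*E + 1)/2 = (E**2 + 1)/2 = (1 + E**2)/2 = 1/2 + E**2/2)
r(3)*g(F, 3) + ((-5 - 49) - 28) = 3**2*(1/2 + (1/2)*3**2) + ((-5 - 49) - 28) = 9*(1/2 + (1/2)*9) + (-54 - 28) = 9*(1/2 + 9/2) - 82 = 9*5 - 82 = 45 - 82 = -37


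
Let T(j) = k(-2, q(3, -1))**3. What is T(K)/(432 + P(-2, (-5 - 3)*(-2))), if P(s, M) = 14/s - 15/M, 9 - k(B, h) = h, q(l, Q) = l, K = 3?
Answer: 3456/6785 ≈ 0.50936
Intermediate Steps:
k(B, h) = 9 - h
T(j) = 216 (T(j) = (9 - 1*3)**3 = (9 - 3)**3 = 6**3 = 216)
P(s, M) = -15/M + 14/s
T(K)/(432 + P(-2, (-5 - 3)*(-2))) = 216/(432 + (-15*(-1/(2*(-5 - 3))) + 14/(-2))) = 216/(432 + (-15/((-8*(-2))) + 14*(-1/2))) = 216/(432 + (-15/16 - 7)) = 216/(432 - 127/16) = 216/(6785/16) = 216*(16/6785) = 3456/6785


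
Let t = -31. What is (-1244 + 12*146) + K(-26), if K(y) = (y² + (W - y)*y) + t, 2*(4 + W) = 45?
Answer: -4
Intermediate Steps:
W = 37/2 (W = -4 + (½)*45 = -4 + 45/2 = 37/2 ≈ 18.500)
K(y) = -31 + y² + y*(37/2 - y) (K(y) = (y² + (37/2 - y)*y) - 31 = (y² + y*(37/2 - y)) - 31 = -31 + y² + y*(37/2 - y))
(-1244 + 12*146) + K(-26) = (-1244 + 12*146) + (-31 + (37/2)*(-26)) = (-1244 + 1752) + (-31 - 481) = 508 - 512 = -4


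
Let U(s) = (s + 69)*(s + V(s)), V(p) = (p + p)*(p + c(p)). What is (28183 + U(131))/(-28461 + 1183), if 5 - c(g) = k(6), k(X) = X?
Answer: -6866383/27278 ≈ -251.72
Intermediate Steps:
c(g) = -1 (c(g) = 5 - 1*6 = 5 - 6 = -1)
V(p) = 2*p*(-1 + p) (V(p) = (p + p)*(p - 1) = (2*p)*(-1 + p) = 2*p*(-1 + p))
U(s) = (69 + s)*(s + 2*s*(-1 + s)) (U(s) = (s + 69)*(s + 2*s*(-1 + s)) = (69 + s)*(s + 2*s*(-1 + s)))
(28183 + U(131))/(-28461 + 1183) = (28183 + 131*(-69 + 2*131² + 137*131))/(-28461 + 1183) = (28183 + 131*(-69 + 2*17161 + 17947))/(-27278) = (28183 + 131*(-69 + 34322 + 17947))*(-1/27278) = (28183 + 131*52200)*(-1/27278) = (28183 + 6838200)*(-1/27278) = 6866383*(-1/27278) = -6866383/27278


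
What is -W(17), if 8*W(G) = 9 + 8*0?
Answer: -9/8 ≈ -1.1250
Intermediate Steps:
W(G) = 9/8 (W(G) = (9 + 8*0)/8 = (9 + 0)/8 = (⅛)*9 = 9/8)
-W(17) = -1*9/8 = -9/8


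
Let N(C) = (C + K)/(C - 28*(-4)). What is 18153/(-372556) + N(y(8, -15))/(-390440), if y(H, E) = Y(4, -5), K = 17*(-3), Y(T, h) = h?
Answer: -94794808763/1945537727060 ≈ -0.048724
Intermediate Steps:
K = -51
y(H, E) = -5
N(C) = (-51 + C)/(112 + C) (N(C) = (C - 51)/(C - 28*(-4)) = (-51 + C)/(C + 112) = (-51 + C)/(112 + C))
18153/(-372556) + N(y(8, -15))/(-390440) = 18153/(-372556) + ((-51 - 5)/(112 - 5))/(-390440) = 18153*(-1/372556) + (-56/107)*(-1/390440) = -18153/372556 + ((1/107)*(-56))*(-1/390440) = -18153/372556 - 56/107*(-1/390440) = -18153/372556 + 7/5222135 = -94794808763/1945537727060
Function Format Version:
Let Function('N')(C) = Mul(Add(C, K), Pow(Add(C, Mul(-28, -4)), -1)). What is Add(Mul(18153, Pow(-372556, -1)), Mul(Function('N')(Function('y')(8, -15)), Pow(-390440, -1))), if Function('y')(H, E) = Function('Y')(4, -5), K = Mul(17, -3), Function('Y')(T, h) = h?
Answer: Rational(-94794808763, 1945537727060) ≈ -0.048724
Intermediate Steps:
K = -51
Function('y')(H, E) = -5
Function('N')(C) = Mul(Pow(Add(112, C), -1), Add(-51, C)) (Function('N')(C) = Mul(Add(C, -51), Pow(Add(C, Mul(-28, -4)), -1)) = Mul(Add(-51, C), Pow(Add(C, 112), -1)) = Mul(Add(-51, C), Pow(Add(112, C), -1)) = Mul(Pow(Add(112, C), -1), Add(-51, C)))
Add(Mul(18153, Pow(-372556, -1)), Mul(Function('N')(Function('y')(8, -15)), Pow(-390440, -1))) = Add(Mul(18153, Pow(-372556, -1)), Mul(Mul(Pow(Add(112, -5), -1), Add(-51, -5)), Pow(-390440, -1))) = Add(Mul(18153, Rational(-1, 372556)), Mul(Mul(Pow(107, -1), -56), Rational(-1, 390440))) = Add(Rational(-18153, 372556), Mul(Mul(Rational(1, 107), -56), Rational(-1, 390440))) = Add(Rational(-18153, 372556), Mul(Rational(-56, 107), Rational(-1, 390440))) = Add(Rational(-18153, 372556), Rational(7, 5222135)) = Rational(-94794808763, 1945537727060)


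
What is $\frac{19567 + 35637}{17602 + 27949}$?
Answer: $\frac{55204}{45551} \approx 1.2119$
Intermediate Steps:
$\frac{19567 + 35637}{17602 + 27949} = \frac{55204}{45551}$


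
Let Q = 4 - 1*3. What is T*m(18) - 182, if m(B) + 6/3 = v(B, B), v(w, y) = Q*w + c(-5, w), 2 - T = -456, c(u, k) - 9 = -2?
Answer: 10352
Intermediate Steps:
c(u, k) = 7 (c(u, k) = 9 - 2 = 7)
Q = 1 (Q = 4 - 3 = 1)
T = 458 (T = 2 - 1*(-456) = 2 + 456 = 458)
v(w, y) = 7 + w (v(w, y) = 1*w + 7 = w + 7 = 7 + w)
m(B) = 5 + B (m(B) = -2 + (7 + B) = 5 + B)
T*m(18) - 182 = 458*(5 + 18) - 182 = 458*23 - 182 = 10534 - 182 = 10352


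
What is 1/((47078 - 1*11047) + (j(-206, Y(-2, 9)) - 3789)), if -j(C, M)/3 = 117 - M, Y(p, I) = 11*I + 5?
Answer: 1/32203 ≈ 3.1053e-5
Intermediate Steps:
Y(p, I) = 5 + 11*I
j(C, M) = -351 + 3*M (j(C, M) = -3*(117 - M) = -351 + 3*M)
1/((47078 - 1*11047) + (j(-206, Y(-2, 9)) - 3789)) = 1/((47078 - 1*11047) + ((-351 + 3*(5 + 11*9)) - 3789)) = 1/((47078 - 11047) + ((-351 + 3*(5 + 99)) - 3789)) = 1/(36031 + ((-351 + 3*104) - 3789)) = 1/(36031 + ((-351 + 312) - 3789)) = 1/(36031 + (-39 - 3789)) = 1/(36031 - 3828) = 1/32203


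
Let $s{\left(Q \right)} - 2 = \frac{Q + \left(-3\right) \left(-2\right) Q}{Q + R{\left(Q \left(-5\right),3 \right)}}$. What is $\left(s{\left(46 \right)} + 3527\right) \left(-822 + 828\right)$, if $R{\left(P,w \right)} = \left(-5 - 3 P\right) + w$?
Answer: $\frac{7771824}{367} \approx 21177.0$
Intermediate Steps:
$R{\left(P,w \right)} = -5 + w - 3 P$
$s{\left(Q \right)} = 2 + \frac{7 Q}{-2 + 16 Q}$ ($s{\left(Q \right)} = 2 + \frac{Q + \left(-3\right) \left(-2\right) Q}{Q - \left(2 + 3 Q \left(-5\right)\right)} = 2 + \frac{Q + 6 Q}{Q - \left(2 + 3 \left(-5\right) Q\right)} = 2 + \frac{7 Q}{Q + \left(-5 + 3 + 15 Q\right)} = 2 + \frac{7 Q}{Q + \left(-2 + 15 Q\right)} = 2 + \frac{7 Q}{-2 + 16 Q}$)
$\left(s{\left(46 \right)} + 3527\right) \left(-822 + 828\right) = \left(\frac{4 - 1794}{2 \left(1 - 368\right)} + 3527\right) \left(-822 + 828\right) = \left(\frac{4 - 1794}{2 \left(1 - 368\right)} + 3527\right) 6 = \left(\frac{1}{2} \frac{1}{-367} \left(-1790\right) + 3527\right) 6 = \left(\frac{1}{2} \left(- \frac{1}{367}\right) \left(-1790\right) + 3527\right) 6 = \left(\frac{895}{367} + 3527\right) 6 = \frac{1295304}{367} \cdot 6 = \frac{7771824}{367}$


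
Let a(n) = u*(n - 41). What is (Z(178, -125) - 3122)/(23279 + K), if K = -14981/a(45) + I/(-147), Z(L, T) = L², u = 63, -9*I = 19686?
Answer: 50383368/40985537 ≈ 1.2293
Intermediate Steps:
I = -6562/3 (I = -⅑*19686 = -6562/3 ≈ -2187.3)
a(n) = -2583 + 63*n (a(n) = 63*(n - 41) = 63*(-41 + n) = -2583 + 63*n)
K = -78619/1764 (K = -14981/(-2583 + 63*45) - 6562/3/(-147) = -14981/(-2583 + 2835) - 6562/3*(-1/147) = -14981/252 + 6562/441 = -78619/1764 ≈ -44.569)
(Z(178, -125) - 3122)/(23279 + K) = (178² - 3122)/(23279 - 78619/1764) = (31684 - 3122)/(40985537/1764) = 28562*(1764/40985537) = 50383368/40985537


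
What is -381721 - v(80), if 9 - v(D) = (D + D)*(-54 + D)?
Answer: -377570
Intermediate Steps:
v(D) = 9 - 2*D*(-54 + D) (v(D) = 9 - (D + D)*(-54 + D) = 9 - 2*D*(-54 + D))
-381721 - v(80) = -381721 - (9 - 2*80² + 108*80) = -381721 - (9 - 2*6400 + 8640) = -381721 - (9 - 12800 + 8640) = -381721 - 1*(-4151) = -381721 + 4151 = -377570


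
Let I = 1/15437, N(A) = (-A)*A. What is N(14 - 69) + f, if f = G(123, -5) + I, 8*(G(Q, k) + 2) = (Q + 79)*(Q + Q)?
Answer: 98318255/30874 ≈ 3184.5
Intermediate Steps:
N(A) = -A²
G(Q, k) = -2 + Q*(79 + Q)/4 (G(Q, k) = -2 + ((Q + 79)*(Q + Q))/8 = -2 + ((79 + Q)*(2*Q))/8 = -2 + (2*Q*(79 + Q))/8 = -2 + Q*(79 + Q)/4)
I = 1/15437 ≈ 6.4779e-5
f = 191712105/30874 (f = (-2 + (¼)*123² + (79/4)*123) + 1/15437 = (-2 + (¼)*15129 + 9717/4) + 1/15437 = (-2 + 15129/4 + 9717/4) + 1/15437 = 12419/2 + 1/15437 = 191712105/30874 ≈ 6209.5)
N(14 - 69) + f = -(14 - 69)² + 191712105/30874 = -1*(-55)² + 191712105/30874 = -1*3025 + 191712105/30874 = -3025 + 191712105/30874 = 98318255/30874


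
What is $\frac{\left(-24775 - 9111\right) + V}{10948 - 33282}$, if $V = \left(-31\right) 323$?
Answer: $\frac{43899}{22334} \approx 1.9656$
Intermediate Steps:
$V = -10013$
$\frac{\left(-24775 - 9111\right) + V}{10948 - 33282} = \frac{\left(-24775 - 9111\right) - 10013}{10948 - 33282} = \frac{-33886 - 10013}{-22334} = \left(-43899\right) \left(- \frac{1}{22334}\right) = \frac{43899}{22334}$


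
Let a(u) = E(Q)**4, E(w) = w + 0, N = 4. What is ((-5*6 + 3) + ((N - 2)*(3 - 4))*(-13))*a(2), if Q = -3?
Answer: -81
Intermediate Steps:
E(w) = w
a(u) = 81 (a(u) = (-3)**4 = 81)
((-5*6 + 3) + ((N - 2)*(3 - 4))*(-13))*a(2) = ((-5*6 + 3) + ((4 - 2)*(3 - 4))*(-13))*81 = ((-30 + 3) + (2*(-1))*(-13))*81 = (-27 - 2*(-13))*81 = (-27 + 26)*81 = -1*81 = -81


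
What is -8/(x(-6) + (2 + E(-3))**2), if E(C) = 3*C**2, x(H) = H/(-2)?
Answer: -2/211 ≈ -0.0094787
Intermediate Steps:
x(H) = -H/2 (x(H) = H*(-1/2) = -H/2)
-8/(x(-6) + (2 + E(-3))**2) = -8/(-1/2*(-6) + (2 + 3*(-3)**2)**2) = -8/(3 + (2 + 3*9)**2) = -8/(3 + (2 + 27)**2) = -8/(3 + 29**2) = -8/(3 + 841) = -8/844 = -8*1/844 = -2/211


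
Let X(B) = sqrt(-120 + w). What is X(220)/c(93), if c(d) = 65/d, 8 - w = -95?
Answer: 93*I*sqrt(17)/65 ≈ 5.8992*I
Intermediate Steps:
w = 103 (w = 8 - 1*(-95) = 8 + 95 = 103)
X(B) = I*sqrt(17) (X(B) = sqrt(-120 + 103) = sqrt(-17) = I*sqrt(17))
X(220)/c(93) = (I*sqrt(17))/((65/93)) = (I*sqrt(17))/((65*(1/93))) = (I*sqrt(17))/(65/93) = (I*sqrt(17))*(93/65) = 93*I*sqrt(17)/65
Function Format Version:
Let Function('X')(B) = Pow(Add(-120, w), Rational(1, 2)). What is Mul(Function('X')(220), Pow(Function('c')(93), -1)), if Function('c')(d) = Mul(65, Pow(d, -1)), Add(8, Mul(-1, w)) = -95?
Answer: Mul(Rational(93, 65), I, Pow(17, Rational(1, 2))) ≈ Mul(5.8992, I)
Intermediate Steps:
w = 103 (w = Add(8, Mul(-1, -95)) = Add(8, 95) = 103)
Function('X')(B) = Mul(I, Pow(17, Rational(1, 2))) (Function('X')(B) = Pow(Add(-120, 103), Rational(1, 2)) = Pow(-17, Rational(1, 2)) = Mul(I, Pow(17, Rational(1, 2))))
Mul(Function('X')(220), Pow(Function('c')(93), -1)) = Mul(Mul(I, Pow(17, Rational(1, 2))), Pow(Mul(65, Pow(93, -1)), -1)) = Mul(Mul(I, Pow(17, Rational(1, 2))), Pow(Mul(65, Rational(1, 93)), -1)) = Mul(Mul(I, Pow(17, Rational(1, 2))), Pow(Rational(65, 93), -1)) = Mul(Mul(I, Pow(17, Rational(1, 2))), Rational(93, 65)) = Mul(Rational(93, 65), I, Pow(17, Rational(1, 2)))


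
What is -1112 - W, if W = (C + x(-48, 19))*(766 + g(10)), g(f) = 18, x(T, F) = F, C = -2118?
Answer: 1644504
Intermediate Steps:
W = -1645616 (W = (-2118 + 19)*(766 + 18) = -2099*784 = -1645616)
-1112 - W = -1112 - 1*(-1645616) = -1112 + 1645616 = 1644504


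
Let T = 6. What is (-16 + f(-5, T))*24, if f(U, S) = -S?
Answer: -528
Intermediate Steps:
(-16 + f(-5, T))*24 = (-16 - 1*6)*24 = (-16 - 6)*24 = -22*24 = -528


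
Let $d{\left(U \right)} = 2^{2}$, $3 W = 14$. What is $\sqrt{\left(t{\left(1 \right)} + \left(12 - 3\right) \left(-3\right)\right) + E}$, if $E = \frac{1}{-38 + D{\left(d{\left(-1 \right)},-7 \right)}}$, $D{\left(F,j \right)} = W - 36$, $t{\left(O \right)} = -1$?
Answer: $\frac{i \sqrt{75751}}{52} \approx 5.2929 i$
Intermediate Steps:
$W = \frac{14}{3}$ ($W = \frac{1}{3} \cdot 14 = \frac{14}{3} \approx 4.6667$)
$d{\left(U \right)} = 4$
$D{\left(F,j \right)} = - \frac{94}{3}$ ($D{\left(F,j \right)} = \frac{14}{3} - 36 = - \frac{94}{3}$)
$E = - \frac{3}{208}$ ($E = \frac{1}{-38 - \frac{94}{3}} = \frac{1}{- \frac{208}{3}} = - \frac{3}{208} \approx -0.014423$)
$\sqrt{\left(t{\left(1 \right)} + \left(12 - 3\right) \left(-3\right)\right) + E} = \sqrt{\left(-1 + \left(12 - 3\right) \left(-3\right)\right) - \frac{3}{208}} = \sqrt{\left(-1 + 9 \left(-3\right)\right) - \frac{3}{208}} = \sqrt{\left(-1 - 27\right) - \frac{3}{208}} = \sqrt{-28 - \frac{3}{208}} = \sqrt{- \frac{5827}{208}} = \frac{i \sqrt{75751}}{52}$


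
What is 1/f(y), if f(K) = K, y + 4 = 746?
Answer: 1/742 ≈ 0.0013477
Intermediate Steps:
y = 742 (y = -4 + 746 = 742)
1/f(y) = 1/742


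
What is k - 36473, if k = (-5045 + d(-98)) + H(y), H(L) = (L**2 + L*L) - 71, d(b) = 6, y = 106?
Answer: -19111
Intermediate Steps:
H(L) = -71 + 2*L**2 (H(L) = (L**2 + L**2) - 71 = 2*L**2 - 71 = -71 + 2*L**2)
k = 17362 (k = (-5045 + 6) + (-71 + 2*106**2) = -5039 + (-71 + 2*11236) = -5039 + (-71 + 22472) = -5039 + 22401 = 17362)
k - 36473 = 17362 - 36473 = -19111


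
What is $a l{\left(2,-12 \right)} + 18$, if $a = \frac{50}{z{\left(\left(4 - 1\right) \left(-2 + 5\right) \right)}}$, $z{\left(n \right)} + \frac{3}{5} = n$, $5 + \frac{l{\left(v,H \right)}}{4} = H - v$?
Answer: $- \frac{9122}{21} \approx -434.38$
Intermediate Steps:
$l{\left(v,H \right)} = -20 - 4 v + 4 H$ ($l{\left(v,H \right)} = -20 + 4 \left(H - v\right) = -20 + \left(- 4 v + 4 H\right) = -20 - 4 v + 4 H$)
$z{\left(n \right)} = - \frac{3}{5} + n$
$a = \frac{125}{21}$ ($a = \frac{50}{- \frac{3}{5} + \left(4 - 1\right) \left(-2 + 5\right)} = \frac{50}{- \frac{3}{5} + 3 \cdot 3} = \frac{50}{- \frac{3}{5} + 9} = \frac{50}{\frac{42}{5}} = 50 \cdot \frac{5}{42} = \frac{125}{21} \approx 5.9524$)
$a l{\left(2,-12 \right)} + 18 = \frac{125 \left(-20 - 8 + 4 \left(-12\right)\right)}{21} + 18 = \frac{125 \left(-20 - 8 - 48\right)}{21} + 18 = \frac{125}{21} \left(-76\right) + 18 = - \frac{9500}{21} + 18 = - \frac{9122}{21}$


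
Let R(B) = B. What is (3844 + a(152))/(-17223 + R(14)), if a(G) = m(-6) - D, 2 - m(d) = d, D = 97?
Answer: -3755/17209 ≈ -0.21820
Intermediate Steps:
m(d) = 2 - d
a(G) = -89 (a(G) = (2 - 1*(-6)) - 1*97 = (2 + 6) - 97 = 8 - 97 = -89)
(3844 + a(152))/(-17223 + R(14)) = (3844 - 89)/(-17223 + 14) = 3755/(-17209) = 3755*(-1/17209) = -3755/17209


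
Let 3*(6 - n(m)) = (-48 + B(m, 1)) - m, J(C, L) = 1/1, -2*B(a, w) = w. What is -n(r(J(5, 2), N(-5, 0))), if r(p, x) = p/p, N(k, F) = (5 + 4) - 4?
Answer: -45/2 ≈ -22.500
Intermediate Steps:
B(a, w) = -w/2
J(C, L) = 1
N(k, F) = 5 (N(k, F) = 9 - 4 = 5)
r(p, x) = 1
n(m) = 133/6 + m/3 (n(m) = 6 - ((-48 - ½*1) - m)/3 = 6 - ((-48 - ½) - m)/3 = 6 - (-97/2 - m)/3 = 6 + (97/6 + m/3) = 133/6 + m/3)
-n(r(J(5, 2), N(-5, 0))) = -(133/6 + (⅓)*1) = -(133/6 + ⅓) = -1*45/2 = -45/2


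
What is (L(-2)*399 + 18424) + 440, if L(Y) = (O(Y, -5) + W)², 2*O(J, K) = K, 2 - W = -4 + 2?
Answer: 79047/4 ≈ 19762.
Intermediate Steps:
W = 4 (W = 2 - (-4 + 2) = 2 - 1*(-2) = 2 + 2 = 4)
O(J, K) = K/2
L(Y) = 9/4 (L(Y) = ((½)*(-5) + 4)² = (-5/2 + 4)² = (3/2)² = 9/4)
(L(-2)*399 + 18424) + 440 = ((9/4)*399 + 18424) + 440 = (3591/4 + 18424) + 440 = 77287/4 + 440 = 79047/4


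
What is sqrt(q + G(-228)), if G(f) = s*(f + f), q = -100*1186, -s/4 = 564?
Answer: 2*sqrt(227534) ≈ 954.01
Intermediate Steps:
s = -2256 (s = -4*564 = -2256)
q = -118600
G(f) = -4512*f (G(f) = -2256*(f + f) = -4512*f)
sqrt(q + G(-228)) = sqrt(-118600 - 4512*(-228)) = sqrt(-118600 + 1028736) = sqrt(910136) = 2*sqrt(227534)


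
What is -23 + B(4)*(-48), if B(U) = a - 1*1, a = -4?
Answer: 217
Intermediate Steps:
B(U) = -5 (B(U) = -4 - 1*1 = -4 - 1 = -5)
-23 + B(4)*(-48) = -23 - 5*(-48) = -23 + 240 = 217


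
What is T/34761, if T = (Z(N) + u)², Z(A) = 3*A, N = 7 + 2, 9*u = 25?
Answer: 71824/2815641 ≈ 0.025509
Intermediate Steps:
u = 25/9 (u = (⅑)*25 = 25/9 ≈ 2.7778)
N = 9
T = 71824/81 (T = (3*9 + 25/9)² = (27 + 25/9)² = (268/9)² = 71824/81 ≈ 886.72)
T/34761 = (71824/81)/34761 = (71824/81)*(1/34761) = 71824/2815641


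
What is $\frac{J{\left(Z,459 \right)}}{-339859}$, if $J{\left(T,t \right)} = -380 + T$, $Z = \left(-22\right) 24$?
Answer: $\frac{908}{339859} \approx 0.0026717$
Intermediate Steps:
$Z = -528$
$\frac{J{\left(Z,459 \right)}}{-339859} = \frac{-380 - 528}{-339859} = \left(-908\right) \left(- \frac{1}{339859}\right) = \frac{908}{339859}$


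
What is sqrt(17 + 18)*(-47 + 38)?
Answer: -9*sqrt(35) ≈ -53.245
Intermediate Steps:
sqrt(17 + 18)*(-47 + 38) = sqrt(35)*(-9) = -9*sqrt(35)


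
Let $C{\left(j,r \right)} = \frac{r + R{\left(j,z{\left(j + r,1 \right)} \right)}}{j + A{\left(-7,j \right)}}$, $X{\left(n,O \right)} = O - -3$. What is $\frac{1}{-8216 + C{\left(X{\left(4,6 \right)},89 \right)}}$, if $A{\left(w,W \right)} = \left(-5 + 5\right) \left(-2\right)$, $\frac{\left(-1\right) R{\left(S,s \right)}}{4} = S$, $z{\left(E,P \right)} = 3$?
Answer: $- \frac{9}{73891} \approx -0.0001218$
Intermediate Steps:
$R{\left(S,s \right)} = - 4 S$
$A{\left(w,W \right)} = 0$ ($A{\left(w,W \right)} = 0 \left(-2\right) = 0$)
$X{\left(n,O \right)} = 3 + O$ ($X{\left(n,O \right)} = O + 3 = 3 + O$)
$C{\left(j,r \right)} = \frac{r - 4 j}{j}$ ($C{\left(j,r \right)} = \frac{r - 4 j}{j + 0} = \frac{r - 4 j}{j}$)
$\frac{1}{-8216 + C{\left(X{\left(4,6 \right)},89 \right)}} = \frac{1}{-8216 - \left(4 - \frac{89}{3 + 6}\right)} = \frac{1}{-8216 - \left(4 - \frac{89}{9}\right)} = \frac{1}{-8216 + \left(-4 + 89 \cdot \frac{1}{9}\right)} = \frac{1}{-8216 + \left(-4 + \frac{89}{9}\right)} = \frac{1}{-8216 + \frac{53}{9}} = \frac{1}{- \frac{73891}{9}} = - \frac{9}{73891}$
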